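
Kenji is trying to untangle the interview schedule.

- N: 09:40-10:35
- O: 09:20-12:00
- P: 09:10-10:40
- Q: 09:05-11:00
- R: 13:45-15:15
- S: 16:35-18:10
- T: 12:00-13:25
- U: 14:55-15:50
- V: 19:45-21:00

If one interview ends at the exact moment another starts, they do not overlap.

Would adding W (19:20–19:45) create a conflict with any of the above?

Q: ends 11:00 at or before W starts 19:20 → clear.
P: ends 10:40 at or before W starts 19:20 → clear.
O: ends 12:00 at or before W starts 19:20 → clear.
N: ends 10:35 at or before W starts 19:20 → clear.
T: ends 13:25 at or before W starts 19:20 → clear.
R: ends 15:15 at or before W starts 19:20 → clear.
U: ends 15:50 at or before W starts 19:20 → clear.
S: ends 18:10 at or before W starts 19:20 → clear.
V: starts 19:45 at or after W ends 19:45 → clear.

No — it doesn't clash with anything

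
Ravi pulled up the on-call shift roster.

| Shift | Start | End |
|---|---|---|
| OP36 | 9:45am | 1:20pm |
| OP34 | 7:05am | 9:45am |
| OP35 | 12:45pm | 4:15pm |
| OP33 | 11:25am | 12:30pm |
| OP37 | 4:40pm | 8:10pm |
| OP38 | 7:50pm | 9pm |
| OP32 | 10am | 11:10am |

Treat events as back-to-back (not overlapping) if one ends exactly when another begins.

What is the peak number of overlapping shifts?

2

Sweep the timeline, counting +1 at each start and −1 at each end (ends before starts at a tie):
7:05am start OP34 → 1
9:45am end OP34 → 0
9:45am start OP36 → 1
10am start OP32 → 2
11:10am end OP32 → 1
11:25am start OP33 → 2
12:30pm end OP33 → 1
12:45pm start OP35 → 2
1:20pm end OP36 → 1
4:15pm end OP35 → 0
4:40pm start OP37 → 1
7:50pm start OP38 → 2
8:10pm end OP37 → 1
9pm end OP38 → 0
Peak is 2, at 10am (OP32, OP36).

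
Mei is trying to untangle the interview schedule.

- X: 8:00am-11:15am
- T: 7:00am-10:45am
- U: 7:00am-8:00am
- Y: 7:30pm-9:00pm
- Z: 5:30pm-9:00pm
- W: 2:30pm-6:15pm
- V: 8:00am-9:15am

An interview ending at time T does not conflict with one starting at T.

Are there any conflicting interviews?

Check each pair: they overlap iff neither finishes before the other starts.
Sorted by start: T, U, V, X, W, Z, Y.
U starts before T ends → T and U overlap.
That's a conflict, so the schedule is not conflict-free.

Yes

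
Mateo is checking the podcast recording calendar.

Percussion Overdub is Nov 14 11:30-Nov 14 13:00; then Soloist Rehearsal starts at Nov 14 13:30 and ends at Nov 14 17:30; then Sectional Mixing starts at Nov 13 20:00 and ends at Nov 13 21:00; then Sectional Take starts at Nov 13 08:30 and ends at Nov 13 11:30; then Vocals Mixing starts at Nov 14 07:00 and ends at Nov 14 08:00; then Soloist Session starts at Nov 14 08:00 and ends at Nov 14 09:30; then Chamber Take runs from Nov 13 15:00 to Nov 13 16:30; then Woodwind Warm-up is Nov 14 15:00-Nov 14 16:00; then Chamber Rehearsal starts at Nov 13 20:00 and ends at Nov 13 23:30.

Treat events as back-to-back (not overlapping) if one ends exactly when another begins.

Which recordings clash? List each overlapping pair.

Sorted by start: Sectional Take, Chamber Take, Chamber Rehearsal, Sectional Mixing, Vocals Mixing, Soloist Session, Percussion Overdub, Soloist Rehearsal, Woodwind Warm-up.
Chamber Take starts after Sectional Take ends — done with Sectional Take.
Chamber Rehearsal starts after Chamber Take ends — done with Chamber Take.
Sectional Mixing starts before Chamber Rehearsal ends → Chamber Rehearsal and Sectional Mixing overlap.
Vocals Mixing starts after Chamber Rehearsal ends — done with Chamber Rehearsal.
Vocals Mixing starts after Sectional Mixing ends — done with Sectional Mixing.
Soloist Session starts exactly when Vocals Mixing ends (back-to-back, no overlap) — done with Vocals Mixing.
Percussion Overdub starts after Soloist Session ends — done with Soloist Session.
Soloist Rehearsal starts after Percussion Overdub ends — done with Percussion Overdub.
Woodwind Warm-up starts before Soloist Rehearsal ends → Soloist Rehearsal and Woodwind Warm-up overlap.

Chamber Rehearsal & Sectional Mixing, Soloist Rehearsal & Woodwind Warm-up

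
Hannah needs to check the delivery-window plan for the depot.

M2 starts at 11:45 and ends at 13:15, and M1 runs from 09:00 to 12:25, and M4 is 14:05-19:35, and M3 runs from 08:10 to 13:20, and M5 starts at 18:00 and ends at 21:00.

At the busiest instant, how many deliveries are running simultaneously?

Walk through starts and ends in time order (an end at T is processed before a start at T):
08:10 start M3 → 1
09:00 start M1 → 2
11:45 start M2 → 3
12:25 end M1 → 2
13:15 end M2 → 1
13:20 end M3 → 0
14:05 start M4 → 1
18:00 start M5 → 2
19:35 end M4 → 1
21:00 end M5 → 0
Peak is 3, at 11:45 (M1, M2, M3).

3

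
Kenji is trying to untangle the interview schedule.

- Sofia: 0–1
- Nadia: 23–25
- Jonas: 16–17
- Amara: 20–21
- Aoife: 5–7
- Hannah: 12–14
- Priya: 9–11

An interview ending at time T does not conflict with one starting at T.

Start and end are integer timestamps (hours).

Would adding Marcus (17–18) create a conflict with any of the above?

Sofia: ends 1 at or before Marcus starts 17 → clear.
Aoife: ends 7 at or before Marcus starts 17 → clear.
Priya: ends 11 at or before Marcus starts 17 → clear.
Hannah: ends 14 at or before Marcus starts 17 → clear.
Jonas: ends 17 at or before Marcus starts 17 → clear.
Amara: starts 20 at or after Marcus ends 18 → clear.
Nadia: starts 23 at or after Marcus ends 18 → clear.

No — it doesn't clash with anything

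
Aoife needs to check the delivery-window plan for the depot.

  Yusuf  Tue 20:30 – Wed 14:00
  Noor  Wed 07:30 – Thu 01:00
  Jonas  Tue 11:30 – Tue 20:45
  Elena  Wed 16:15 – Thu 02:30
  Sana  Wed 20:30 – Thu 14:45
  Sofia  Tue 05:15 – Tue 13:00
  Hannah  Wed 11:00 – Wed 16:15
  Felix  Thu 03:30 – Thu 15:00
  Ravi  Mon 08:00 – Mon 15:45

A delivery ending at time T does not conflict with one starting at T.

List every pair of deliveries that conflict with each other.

Elena & Noor, Elena & Sana, Felix & Sana, Hannah & Noor, Hannah & Yusuf, Jonas & Sofia, Jonas & Yusuf, Noor & Sana, Noor & Yusuf

Two intervals overlap when each starts before the other ends.
Sorted by start: Ravi, Sofia, Jonas, Yusuf, Noor, Hannah, Elena, Sana, Felix.
Sofia starts after Ravi ends, so Ravi has no further overlaps.
Jonas starts before Sofia ends → Sofia and Jonas overlap.
Yusuf starts after Sofia ends, so Sofia has no further overlaps.
Yusuf starts before Jonas ends → Jonas and Yusuf overlap.
Noor starts after Jonas ends, so Jonas has no further overlaps.
Noor starts before Yusuf ends → Yusuf and Noor overlap.
Hannah starts before Yusuf ends → Yusuf and Hannah overlap.
Elena starts after Yusuf ends, so Yusuf has no further overlaps.
Hannah starts before Noor ends → Noor and Hannah overlap.
Elena starts before Noor ends → Noor and Elena overlap.
Sana starts before Noor ends → Noor and Sana overlap.
Felix starts after Noor ends.
Elena starts exactly when Hannah ends (back-to-back, no overlap), so Hannah has no further overlaps.
Sana starts before Elena ends → Elena and Sana overlap.
Felix starts after Elena ends.
Felix starts before Sana ends → Sana and Felix overlap.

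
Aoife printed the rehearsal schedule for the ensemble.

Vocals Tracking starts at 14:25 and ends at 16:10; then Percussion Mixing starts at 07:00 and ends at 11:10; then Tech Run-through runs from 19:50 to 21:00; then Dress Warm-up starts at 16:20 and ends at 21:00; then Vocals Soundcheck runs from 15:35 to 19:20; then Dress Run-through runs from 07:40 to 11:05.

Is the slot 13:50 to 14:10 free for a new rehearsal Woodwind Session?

Yes — the slot is free

Percussion Mixing: ends 11:10 at or before Woodwind Session starts 13:50 → clear.
Dress Run-through: ends 11:05 at or before Woodwind Session starts 13:50 → clear.
Vocals Tracking: starts 14:25 at or after Woodwind Session ends 14:10 → clear.
Vocals Soundcheck: starts 15:35 at or after Woodwind Session ends 14:10 → clear.
Dress Warm-up: starts 16:20 at or after Woodwind Session ends 14:10 → clear.
Tech Run-through: starts 19:50 at or after Woodwind Session ends 14:10 → clear.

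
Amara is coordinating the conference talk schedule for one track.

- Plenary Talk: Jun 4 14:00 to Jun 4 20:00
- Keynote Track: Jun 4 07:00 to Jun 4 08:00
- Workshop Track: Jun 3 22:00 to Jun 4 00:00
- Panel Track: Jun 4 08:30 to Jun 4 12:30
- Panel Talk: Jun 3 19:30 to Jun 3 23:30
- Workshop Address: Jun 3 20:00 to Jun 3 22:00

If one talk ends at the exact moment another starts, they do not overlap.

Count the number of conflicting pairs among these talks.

Check each pair: they overlap iff neither finishes before the other starts.
Sorted by start: Panel Talk, Workshop Address, Workshop Track, Keynote Track, Panel Track, Plenary Talk.
Workshop Address starts before Panel Talk ends → Panel Talk and Workshop Address overlap.
Workshop Track starts before Panel Talk ends → Panel Talk and Workshop Track overlap.
Keynote Track starts after Panel Talk ends, so Panel Talk has no further overlaps.
Workshop Track starts exactly when Workshop Address ends (back-to-back, no overlap), so Workshop Address has no further overlaps.
Keynote Track starts after Workshop Track ends, so Workshop Track has no further overlaps.
Panel Track starts after Keynote Track ends, so Keynote Track has no further overlaps.
Plenary Talk starts after Panel Track ends.
Overlapping pairs: Panel Talk & Workshop Address, Panel Talk & Workshop Track — 2 in total.

2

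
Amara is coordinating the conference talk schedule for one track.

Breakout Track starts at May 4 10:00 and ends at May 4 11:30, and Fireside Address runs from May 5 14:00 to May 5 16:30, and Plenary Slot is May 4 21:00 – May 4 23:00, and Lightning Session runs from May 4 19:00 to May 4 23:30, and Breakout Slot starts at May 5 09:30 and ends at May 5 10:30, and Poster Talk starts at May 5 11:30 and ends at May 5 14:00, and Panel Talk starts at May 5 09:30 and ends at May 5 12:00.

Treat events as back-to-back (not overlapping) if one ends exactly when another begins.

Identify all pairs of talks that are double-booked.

Sorted by start: Breakout Track, Lightning Session, Plenary Slot, Breakout Slot, Panel Talk, Poster Talk, Fireside Address.
Lightning Session starts after Breakout Track ends; Breakout Track is clear from here.
Plenary Slot starts before Lightning Session ends → Lightning Session and Plenary Slot overlap.
Breakout Slot starts after Lightning Session ends; Lightning Session is clear from here.
Breakout Slot starts after Plenary Slot ends; Plenary Slot is clear from here.
Panel Talk starts before Breakout Slot ends → Breakout Slot and Panel Talk overlap.
Poster Talk starts after Breakout Slot ends; Breakout Slot is clear from here.
Poster Talk starts before Panel Talk ends → Panel Talk and Poster Talk overlap.
Fireside Address starts after Panel Talk ends.
Fireside Address starts exactly when Poster Talk ends (back-to-back, no overlap).

Breakout Slot & Panel Talk, Lightning Session & Plenary Slot, Panel Talk & Poster Talk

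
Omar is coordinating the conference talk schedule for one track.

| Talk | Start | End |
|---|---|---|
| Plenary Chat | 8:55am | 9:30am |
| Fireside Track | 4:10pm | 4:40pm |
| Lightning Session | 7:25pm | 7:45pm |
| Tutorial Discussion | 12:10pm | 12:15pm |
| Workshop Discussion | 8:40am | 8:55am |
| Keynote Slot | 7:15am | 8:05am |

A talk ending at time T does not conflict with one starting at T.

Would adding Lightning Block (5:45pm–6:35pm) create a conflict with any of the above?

No — it doesn't clash with anything

Keynote Slot: ends 8:05am at or before Lightning Block starts 5:45pm → clear.
Workshop Discussion: ends 8:55am at or before Lightning Block starts 5:45pm → clear.
Plenary Chat: ends 9:30am at or before Lightning Block starts 5:45pm → clear.
Tutorial Discussion: ends 12:15pm at or before Lightning Block starts 5:45pm → clear.
Fireside Track: ends 4:40pm at or before Lightning Block starts 5:45pm → clear.
Lightning Session: starts 7:25pm at or after Lightning Block ends 6:35pm → clear.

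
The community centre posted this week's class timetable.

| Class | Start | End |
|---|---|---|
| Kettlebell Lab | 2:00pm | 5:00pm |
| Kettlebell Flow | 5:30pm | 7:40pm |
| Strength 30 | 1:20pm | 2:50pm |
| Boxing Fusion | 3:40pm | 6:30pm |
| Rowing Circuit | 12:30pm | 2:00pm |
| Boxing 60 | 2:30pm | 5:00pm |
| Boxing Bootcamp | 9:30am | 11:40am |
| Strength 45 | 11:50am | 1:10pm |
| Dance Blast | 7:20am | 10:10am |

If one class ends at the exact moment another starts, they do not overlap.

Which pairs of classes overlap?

Boxing 60 & Boxing Fusion, Boxing 60 & Kettlebell Lab, Boxing 60 & Strength 30, Boxing Bootcamp & Dance Blast, Boxing Fusion & Kettlebell Flow, Boxing Fusion & Kettlebell Lab, Kettlebell Lab & Strength 30, Rowing Circuit & Strength 30, Rowing Circuit & Strength 45

Sorted by start: Dance Blast, Boxing Bootcamp, Strength 45, Rowing Circuit, Strength 30, Kettlebell Lab, Boxing 60, Boxing Fusion, Kettlebell Flow.
Boxing Bootcamp starts before Dance Blast ends → Dance Blast and Boxing Bootcamp overlap.
Strength 45 starts after Dance Blast ends, so nothing later overlaps Dance Blast either.
Strength 45 starts after Boxing Bootcamp ends, so nothing later overlaps Boxing Bootcamp either.
Rowing Circuit starts before Strength 45 ends → Strength 45 and Rowing Circuit overlap.
Strength 30 starts after Strength 45 ends, so nothing later overlaps Strength 45 either.
Strength 30 starts before Rowing Circuit ends → Rowing Circuit and Strength 30 overlap.
Kettlebell Lab starts exactly when Rowing Circuit ends (back-to-back, no overlap), so nothing later overlaps Rowing Circuit either.
Kettlebell Lab starts before Strength 30 ends → Strength 30 and Kettlebell Lab overlap.
Boxing 60 starts before Strength 30 ends → Strength 30 and Boxing 60 overlap.
Boxing Fusion starts after Strength 30 ends, so nothing later overlaps Strength 30 either.
Boxing 60 starts before Kettlebell Lab ends → Kettlebell Lab and Boxing 60 overlap.
Boxing Fusion starts before Kettlebell Lab ends → Kettlebell Lab and Boxing Fusion overlap.
Kettlebell Flow starts after Kettlebell Lab ends.
Boxing Fusion starts before Boxing 60 ends → Boxing 60 and Boxing Fusion overlap.
Kettlebell Flow starts after Boxing 60 ends.
Kettlebell Flow starts before Boxing Fusion ends → Boxing Fusion and Kettlebell Flow overlap.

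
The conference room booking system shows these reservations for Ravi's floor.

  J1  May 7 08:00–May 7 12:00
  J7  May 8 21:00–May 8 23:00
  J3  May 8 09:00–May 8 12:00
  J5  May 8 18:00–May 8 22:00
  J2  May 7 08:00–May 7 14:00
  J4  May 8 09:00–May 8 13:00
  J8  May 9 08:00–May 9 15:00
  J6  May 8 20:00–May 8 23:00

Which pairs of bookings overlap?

J1 & J2, J3 & J4, J5 & J6, J5 & J7, J6 & J7

Sorted by start: J1, J2, J3, J4, J5, J6, J7, J8.
J2 starts before J1 ends → J1 and J2 overlap.
J3 starts after J1 ends — done with J1.
J3 starts after J2 ends — done with J2.
J4 starts before J3 ends → J3 and J4 overlap.
J5 starts after J3 ends — done with J3.
J5 starts after J4 ends — done with J4.
J6 starts before J5 ends → J5 and J6 overlap.
J7 starts before J5 ends → J5 and J7 overlap.
J8 starts after J5 ends.
J7 starts before J6 ends → J6 and J7 overlap.
J8 starts after J6 ends.
J8 starts after J7 ends.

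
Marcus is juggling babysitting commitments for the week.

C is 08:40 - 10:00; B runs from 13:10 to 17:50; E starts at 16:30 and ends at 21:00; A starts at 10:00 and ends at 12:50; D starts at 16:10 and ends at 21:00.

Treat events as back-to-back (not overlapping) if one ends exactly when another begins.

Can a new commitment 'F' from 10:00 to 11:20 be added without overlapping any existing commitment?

C: ends 10:00 at or before F starts 10:00 → clear.
A: starts 10:00 before F ends 11:20, and ends 12:50 after F starts 10:00 → overlap.
B: starts 13:10 at or after F ends 11:20 → clear.
D: starts 16:10 at or after F ends 11:20 → clear.
E: starts 16:30 at or after F ends 11:20 → clear.
F overlaps A.

No — it overlaps A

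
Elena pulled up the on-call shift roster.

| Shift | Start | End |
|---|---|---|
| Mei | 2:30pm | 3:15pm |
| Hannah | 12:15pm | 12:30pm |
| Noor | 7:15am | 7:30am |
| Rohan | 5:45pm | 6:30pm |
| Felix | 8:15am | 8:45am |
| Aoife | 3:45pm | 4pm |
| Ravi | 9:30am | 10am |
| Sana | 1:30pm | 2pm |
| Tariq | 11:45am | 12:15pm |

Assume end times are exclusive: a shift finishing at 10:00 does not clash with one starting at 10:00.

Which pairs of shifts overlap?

Sorted by start: Noor, Felix, Ravi, Tariq, Hannah, Sana, Mei, Aoife, Rohan.
Felix starts after Noor ends, so Noor has no further overlaps.
Ravi starts after Felix ends, so Felix has no further overlaps.
Tariq starts after Ravi ends, so Ravi has no further overlaps.
Hannah starts exactly when Tariq ends (back-to-back, no overlap), so Tariq has no further overlaps.
Sana starts after Hannah ends, so Hannah has no further overlaps.
Mei starts after Sana ends, so Sana has no further overlaps.
Aoife starts after Mei ends, so Mei has no further overlaps.
Rohan starts after Aoife ends.

no overlapping pairs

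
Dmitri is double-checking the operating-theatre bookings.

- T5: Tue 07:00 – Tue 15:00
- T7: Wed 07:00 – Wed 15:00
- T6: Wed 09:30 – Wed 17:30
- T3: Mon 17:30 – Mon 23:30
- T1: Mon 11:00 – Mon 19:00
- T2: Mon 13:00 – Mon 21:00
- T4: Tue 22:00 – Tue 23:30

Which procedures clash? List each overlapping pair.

T1 & T2, T1 & T3, T2 & T3, T6 & T7

Two intervals overlap when each starts before the other ends.
Sorted by start: T1, T2, T3, T5, T4, T7, T6.
T2 starts before T1 ends → T1 and T2 overlap.
T3 starts before T1 ends → T1 and T3 overlap.
T5 starts after T1 ends; T1 is clear from here.
T3 starts before T2 ends → T2 and T3 overlap.
T5 starts after T2 ends; T2 is clear from here.
T5 starts after T3 ends; T3 is clear from here.
T4 starts after T5 ends; T5 is clear from here.
T7 starts after T4 ends; T4 is clear from here.
T6 starts before T7 ends → T7 and T6 overlap.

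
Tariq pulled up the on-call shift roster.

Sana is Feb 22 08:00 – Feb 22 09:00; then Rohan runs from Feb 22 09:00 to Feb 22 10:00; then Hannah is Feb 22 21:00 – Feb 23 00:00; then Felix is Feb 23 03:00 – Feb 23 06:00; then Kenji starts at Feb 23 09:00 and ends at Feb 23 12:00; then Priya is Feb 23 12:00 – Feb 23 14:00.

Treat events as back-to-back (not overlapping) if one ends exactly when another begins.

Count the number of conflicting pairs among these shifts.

Sorted by start: Sana, Rohan, Hannah, Felix, Kenji, Priya.
Rohan starts exactly when Sana ends (back-to-back, no overlap); Sana is clear from here.
Hannah starts after Rohan ends; Rohan is clear from here.
Felix starts after Hannah ends; Hannah is clear from here.
Kenji starts after Felix ends; Felix is clear from here.
Priya starts exactly when Kenji ends (back-to-back, no overlap).
No pair overlaps.

0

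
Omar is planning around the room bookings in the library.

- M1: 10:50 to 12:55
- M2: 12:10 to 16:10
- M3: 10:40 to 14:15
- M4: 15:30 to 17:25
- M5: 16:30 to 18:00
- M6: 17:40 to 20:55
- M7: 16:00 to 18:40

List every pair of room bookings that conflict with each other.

Sorted by start: M3, M1, M2, M4, M7, M5, M6.
M1 starts before M3 ends → M3 and M1 overlap.
M2 starts before M3 ends → M3 and M2 overlap.
M4 starts after M3 ends, so nothing later overlaps M3 either.
M2 starts before M1 ends → M1 and M2 overlap.
M4 starts after M1 ends, so nothing later overlaps M1 either.
M4 starts before M2 ends → M2 and M4 overlap.
M7 starts before M2 ends → M2 and M7 overlap.
M5 starts after M2 ends, so nothing later overlaps M2 either.
M7 starts before M4 ends → M4 and M7 overlap.
M5 starts before M4 ends → M4 and M5 overlap.
M6 starts after M4 ends.
M5 starts before M7 ends → M7 and M5 overlap.
M6 starts before M7 ends → M7 and M6 overlap.
M6 starts before M5 ends → M5 and M6 overlap.

M1 & M2, M1 & M3, M2 & M3, M2 & M4, M2 & M7, M4 & M5, M4 & M7, M5 & M6, M5 & M7, M6 & M7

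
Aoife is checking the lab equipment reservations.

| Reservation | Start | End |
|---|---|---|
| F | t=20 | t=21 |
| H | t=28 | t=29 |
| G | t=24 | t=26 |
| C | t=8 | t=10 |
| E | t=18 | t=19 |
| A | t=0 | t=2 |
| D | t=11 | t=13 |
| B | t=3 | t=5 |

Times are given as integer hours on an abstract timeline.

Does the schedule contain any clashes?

Sorted by start: A, B, C, D, E, F, G, H.
B starts after A ends — done with A.
C starts after B ends — done with B.
D starts after C ends — done with C.
E starts after D ends — done with D.
F starts after E ends — done with E.
G starts after F ends — done with F.
H starts after G ends.
Every pair is clear; the schedule has no overlaps.

No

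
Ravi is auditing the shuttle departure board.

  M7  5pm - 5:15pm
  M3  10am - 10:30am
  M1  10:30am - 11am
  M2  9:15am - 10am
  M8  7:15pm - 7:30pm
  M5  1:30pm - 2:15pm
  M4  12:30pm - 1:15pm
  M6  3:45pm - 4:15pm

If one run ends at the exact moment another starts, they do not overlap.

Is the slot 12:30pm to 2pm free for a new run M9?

M2: ends 10am at or before M9 starts 12:30pm → clear.
M3: ends 10:30am at or before M9 starts 12:30pm → clear.
M1: ends 11am at or before M9 starts 12:30pm → clear.
M4: starts 12:30pm before M9 ends 2pm, and ends 1:15pm after M9 starts 12:30pm → overlap.
M5: starts 1:30pm before M9 ends 2pm, and ends 2:15pm after M9 starts 12:30pm → overlap.
M6: starts 3:45pm at or after M9 ends 2pm → clear.
M7: starts 5pm at or after M9 ends 2pm → clear.
M8: starts 7:15pm at or after M9 ends 2pm → clear.
M9 overlaps M4, M5.

No — it overlaps M4, M5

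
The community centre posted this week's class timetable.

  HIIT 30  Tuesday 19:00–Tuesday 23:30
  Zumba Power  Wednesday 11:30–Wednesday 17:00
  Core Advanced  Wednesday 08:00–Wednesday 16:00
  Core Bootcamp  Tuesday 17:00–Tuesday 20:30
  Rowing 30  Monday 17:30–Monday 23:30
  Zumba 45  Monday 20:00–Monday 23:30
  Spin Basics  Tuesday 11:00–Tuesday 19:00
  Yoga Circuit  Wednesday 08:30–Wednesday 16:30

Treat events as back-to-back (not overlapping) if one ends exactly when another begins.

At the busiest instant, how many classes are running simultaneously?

3

Walk through starts and ends in time order (an end at T is processed before a start at T):
Monday 17:30 start Rowing 30 → 1
Monday 20:00 start Zumba 45 → 2
Monday 23:30 end Rowing 30 → 1
Monday 23:30 end Zumba 45 → 0
Tuesday 11:00 start Spin Basics → 1
Tuesday 17:00 start Core Bootcamp → 2
Tuesday 19:00 end Spin Basics → 1
Tuesday 19:00 start HIIT 30 → 2
Tuesday 20:30 end Core Bootcamp → 1
Tuesday 23:30 end HIIT 30 → 0
Wednesday 08:00 start Core Advanced → 1
Wednesday 08:30 start Yoga Circuit → 2
Wednesday 11:30 start Zumba Power → 3
Wednesday 16:00 end Core Advanced → 2
Wednesday 16:30 end Yoga Circuit → 1
Wednesday 17:00 end Zumba Power → 0
Peak is 3, at Wednesday 11:30 (Core Advanced, Yoga Circuit, Zumba Power).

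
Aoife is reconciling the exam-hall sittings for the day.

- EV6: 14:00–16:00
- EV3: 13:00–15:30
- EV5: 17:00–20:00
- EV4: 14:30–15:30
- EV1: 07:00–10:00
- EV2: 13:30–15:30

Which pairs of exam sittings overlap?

EV2 & EV3, EV2 & EV4, EV2 & EV6, EV3 & EV4, EV3 & EV6, EV4 & EV6

Sorted by start: EV1, EV3, EV2, EV6, EV4, EV5.
EV3 starts after EV1 ends, so nothing later overlaps EV1 either.
EV2 starts before EV3 ends → EV3 and EV2 overlap.
EV6 starts before EV3 ends → EV3 and EV6 overlap.
EV4 starts before EV3 ends → EV3 and EV4 overlap.
EV5 starts after EV3 ends.
EV6 starts before EV2 ends → EV2 and EV6 overlap.
EV4 starts before EV2 ends → EV2 and EV4 overlap.
EV5 starts after EV2 ends.
EV4 starts before EV6 ends → EV6 and EV4 overlap.
EV5 starts after EV6 ends.
EV5 starts after EV4 ends.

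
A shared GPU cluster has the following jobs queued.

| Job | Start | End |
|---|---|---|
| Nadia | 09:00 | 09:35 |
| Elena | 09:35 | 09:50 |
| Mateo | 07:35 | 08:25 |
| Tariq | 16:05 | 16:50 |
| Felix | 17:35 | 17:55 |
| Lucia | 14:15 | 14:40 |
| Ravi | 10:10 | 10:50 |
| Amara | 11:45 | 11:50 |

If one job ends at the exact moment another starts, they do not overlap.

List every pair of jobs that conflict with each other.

none

Sorted by start: Mateo, Nadia, Elena, Ravi, Amara, Lucia, Tariq, Felix.
Nadia starts after Mateo ends, so nothing later overlaps Mateo either.
Elena starts exactly when Nadia ends (back-to-back, no overlap), so nothing later overlaps Nadia either.
Ravi starts after Elena ends, so nothing later overlaps Elena either.
Amara starts after Ravi ends, so nothing later overlaps Ravi either.
Lucia starts after Amara ends, so nothing later overlaps Amara either.
Tariq starts after Lucia ends, so nothing later overlaps Lucia either.
Felix starts after Tariq ends.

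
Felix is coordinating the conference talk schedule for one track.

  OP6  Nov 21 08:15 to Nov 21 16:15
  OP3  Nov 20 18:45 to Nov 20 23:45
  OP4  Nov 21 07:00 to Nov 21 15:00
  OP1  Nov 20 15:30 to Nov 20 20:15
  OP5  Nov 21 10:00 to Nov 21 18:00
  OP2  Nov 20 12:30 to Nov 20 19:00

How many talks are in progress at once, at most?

Sweep the timeline, counting +1 at each start and −1 at each end (ends before starts at a tie):
Nov 20 12:30 start OP2 → 1
Nov 20 15:30 start OP1 → 2
Nov 20 18:45 start OP3 → 3
Nov 20 19:00 end OP2 → 2
Nov 20 20:15 end OP1 → 1
Nov 20 23:45 end OP3 → 0
Nov 21 07:00 start OP4 → 1
Nov 21 08:15 start OP6 → 2
Nov 21 10:00 start OP5 → 3
Nov 21 15:00 end OP4 → 2
Nov 21 16:15 end OP6 → 1
Nov 21 18:00 end OP5 → 0
Peak is 3, at Nov 20 18:45 (OP1, OP2, OP3).

3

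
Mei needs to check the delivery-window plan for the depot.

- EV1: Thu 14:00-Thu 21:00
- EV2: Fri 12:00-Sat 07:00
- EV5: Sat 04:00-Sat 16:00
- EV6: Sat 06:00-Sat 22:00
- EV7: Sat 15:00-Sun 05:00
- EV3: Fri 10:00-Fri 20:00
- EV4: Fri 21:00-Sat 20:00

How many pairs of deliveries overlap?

10

Check each pair: they overlap iff neither finishes before the other starts.
Sorted by start: EV1, EV3, EV2, EV4, EV5, EV6, EV7.
EV3 starts after EV1 ends — done with EV1.
EV2 starts before EV3 ends → EV3 and EV2 overlap.
EV4 starts after EV3 ends — done with EV3.
EV4 starts before EV2 ends → EV2 and EV4 overlap.
EV5 starts before EV2 ends → EV2 and EV5 overlap.
EV6 starts before EV2 ends → EV2 and EV6 overlap.
EV7 starts after EV2 ends.
EV5 starts before EV4 ends → EV4 and EV5 overlap.
EV6 starts before EV4 ends → EV4 and EV6 overlap.
EV7 starts before EV4 ends → EV4 and EV7 overlap.
EV6 starts before EV5 ends → EV5 and EV6 overlap.
EV7 starts before EV5 ends → EV5 and EV7 overlap.
EV7 starts before EV6 ends → EV6 and EV7 overlap.
Overlapping pairs: EV2 & EV3, EV2 & EV4, EV2 & EV5, EV2 & EV6, EV4 & EV5, EV4 & EV6, EV4 & EV7, EV5 & EV6, EV5 & EV7, EV6 & EV7 — 10 in total.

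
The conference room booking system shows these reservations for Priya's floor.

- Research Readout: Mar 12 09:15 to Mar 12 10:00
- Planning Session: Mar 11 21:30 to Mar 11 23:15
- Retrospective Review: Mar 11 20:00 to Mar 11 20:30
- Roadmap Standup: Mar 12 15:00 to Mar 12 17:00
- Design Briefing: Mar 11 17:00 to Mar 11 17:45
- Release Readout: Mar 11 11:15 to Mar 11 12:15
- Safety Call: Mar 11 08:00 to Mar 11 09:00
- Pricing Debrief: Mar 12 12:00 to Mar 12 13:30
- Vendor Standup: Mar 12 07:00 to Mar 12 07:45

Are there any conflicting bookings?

No

Sorted by start: Safety Call, Release Readout, Design Briefing, Retrospective Review, Planning Session, Vendor Standup, Research Readout, Pricing Debrief, Roadmap Standup.
Release Readout starts after Safety Call ends, so Safety Call has no further overlaps.
Design Briefing starts after Release Readout ends, so Release Readout has no further overlaps.
Retrospective Review starts after Design Briefing ends, so Design Briefing has no further overlaps.
Planning Session starts after Retrospective Review ends, so Retrospective Review has no further overlaps.
Vendor Standup starts after Planning Session ends, so Planning Session has no further overlaps.
Research Readout starts after Vendor Standup ends, so Vendor Standup has no further overlaps.
Pricing Debrief starts after Research Readout ends, so Research Readout has no further overlaps.
Roadmap Standup starts after Pricing Debrief ends.
Every pair is clear; the schedule has no overlaps.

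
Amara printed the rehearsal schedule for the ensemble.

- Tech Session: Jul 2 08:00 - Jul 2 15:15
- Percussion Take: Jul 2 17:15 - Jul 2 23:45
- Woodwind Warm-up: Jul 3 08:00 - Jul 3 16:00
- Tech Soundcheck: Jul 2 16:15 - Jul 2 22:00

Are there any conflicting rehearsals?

Yes

Sorted by start: Tech Session, Tech Soundcheck, Percussion Take, Woodwind Warm-up.
Tech Soundcheck starts after Tech Session ends — done with Tech Session.
Percussion Take starts before Tech Soundcheck ends → Tech Soundcheck and Percussion Take overlap.
That's a conflict, so the schedule is not conflict-free.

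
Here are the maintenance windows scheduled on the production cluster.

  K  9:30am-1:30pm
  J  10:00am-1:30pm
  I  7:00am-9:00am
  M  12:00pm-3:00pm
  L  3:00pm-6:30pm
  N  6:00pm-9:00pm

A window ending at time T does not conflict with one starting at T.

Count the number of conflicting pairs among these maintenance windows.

4

Sorted by start: I, K, J, M, L, N.
K starts after I ends; I is clear from here.
J starts before K ends → K and J overlap.
M starts before K ends → K and M overlap.
L starts after K ends; K is clear from here.
M starts before J ends → J and M overlap.
L starts after J ends; J is clear from here.
L starts exactly when M ends (back-to-back, no overlap); M is clear from here.
N starts before L ends → L and N overlap.
Overlapping pairs: J & K, J & M, K & M, L & N — 4 in total.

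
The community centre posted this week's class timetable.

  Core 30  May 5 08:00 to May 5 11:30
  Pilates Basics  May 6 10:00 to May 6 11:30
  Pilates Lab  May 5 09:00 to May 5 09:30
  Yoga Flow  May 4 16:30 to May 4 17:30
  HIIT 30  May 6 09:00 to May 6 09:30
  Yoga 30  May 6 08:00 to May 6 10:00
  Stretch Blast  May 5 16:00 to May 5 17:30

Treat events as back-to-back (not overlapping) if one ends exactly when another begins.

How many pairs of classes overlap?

2

Sorted by start: Yoga Flow, Core 30, Pilates Lab, Stretch Blast, Yoga 30, HIIT 30, Pilates Basics.
Core 30 starts after Yoga Flow ends — done with Yoga Flow.
Pilates Lab starts before Core 30 ends → Core 30 and Pilates Lab overlap.
Stretch Blast starts after Core 30 ends — done with Core 30.
Stretch Blast starts after Pilates Lab ends — done with Pilates Lab.
Yoga 30 starts after Stretch Blast ends — done with Stretch Blast.
HIIT 30 starts before Yoga 30 ends → Yoga 30 and HIIT 30 overlap.
Pilates Basics starts exactly when Yoga 30 ends (back-to-back, no overlap).
Pilates Basics starts after HIIT 30 ends.
Overlapping pairs: Core 30 & Pilates Lab, HIIT 30 & Yoga 30 — 2 in total.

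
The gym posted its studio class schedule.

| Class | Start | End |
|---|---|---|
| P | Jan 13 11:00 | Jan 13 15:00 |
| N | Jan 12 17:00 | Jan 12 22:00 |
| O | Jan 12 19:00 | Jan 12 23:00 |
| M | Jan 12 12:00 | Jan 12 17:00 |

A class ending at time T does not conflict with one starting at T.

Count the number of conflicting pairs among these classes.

1

Check each pair: they overlap iff neither finishes before the other starts.
Sorted by start: M, N, O, P.
N starts exactly when M ends (back-to-back, no overlap), so nothing later overlaps M either.
O starts before N ends → N and O overlap.
P starts after N ends.
P starts after O ends.
Overlapping pairs: N & O — 1 in total.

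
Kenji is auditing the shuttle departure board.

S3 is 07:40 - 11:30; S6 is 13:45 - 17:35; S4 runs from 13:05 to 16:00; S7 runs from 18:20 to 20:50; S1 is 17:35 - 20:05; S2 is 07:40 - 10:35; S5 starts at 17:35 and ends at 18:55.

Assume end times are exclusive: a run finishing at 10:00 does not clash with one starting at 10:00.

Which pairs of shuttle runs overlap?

S1 & S5, S1 & S7, S2 & S3, S4 & S6, S5 & S7

Sorted by start: S2, S3, S4, S6, S1, S5, S7.
S3 starts before S2 ends → S2 and S3 overlap.
S4 starts after S2 ends — done with S2.
S4 starts after S3 ends — done with S3.
S6 starts before S4 ends → S4 and S6 overlap.
S1 starts after S4 ends — done with S4.
S1 starts exactly when S6 ends (back-to-back, no overlap) — done with S6.
S5 starts before S1 ends → S1 and S5 overlap.
S7 starts before S1 ends → S1 and S7 overlap.
S7 starts before S5 ends → S5 and S7 overlap.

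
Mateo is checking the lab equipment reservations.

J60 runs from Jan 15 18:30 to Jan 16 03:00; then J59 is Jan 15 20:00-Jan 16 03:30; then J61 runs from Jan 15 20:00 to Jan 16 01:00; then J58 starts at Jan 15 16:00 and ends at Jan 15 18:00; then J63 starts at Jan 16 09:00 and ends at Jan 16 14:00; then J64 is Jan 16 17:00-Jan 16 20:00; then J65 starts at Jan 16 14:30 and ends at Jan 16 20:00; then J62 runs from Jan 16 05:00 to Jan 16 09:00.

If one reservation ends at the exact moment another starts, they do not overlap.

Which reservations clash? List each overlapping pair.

Sorted by start: J58, J60, J59, J61, J62, J63, J65, J64.
J60 starts after J58 ends, so J58 has no further overlaps.
J59 starts before J60 ends → J60 and J59 overlap.
J61 starts before J60 ends → J60 and J61 overlap.
J62 starts after J60 ends, so J60 has no further overlaps.
J61 starts before J59 ends → J59 and J61 overlap.
J62 starts after J59 ends, so J59 has no further overlaps.
J62 starts after J61 ends, so J61 has no further overlaps.
J63 starts exactly when J62 ends (back-to-back, no overlap), so J62 has no further overlaps.
J65 starts after J63 ends, so J63 has no further overlaps.
J64 starts before J65 ends → J65 and J64 overlap.

J59 & J60, J59 & J61, J60 & J61, J64 & J65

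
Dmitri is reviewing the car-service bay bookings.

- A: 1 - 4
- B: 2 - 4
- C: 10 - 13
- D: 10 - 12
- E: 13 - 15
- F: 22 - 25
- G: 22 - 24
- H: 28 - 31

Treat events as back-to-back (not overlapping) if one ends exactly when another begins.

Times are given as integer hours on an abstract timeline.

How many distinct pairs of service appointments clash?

Check each pair: they overlap iff neither finishes before the other starts.
Sorted by start: A, B, C, D, E, F, G, H.
B starts before A ends → A and B overlap.
C starts after A ends, so A has no further overlaps.
C starts after B ends, so B has no further overlaps.
D starts before C ends → C and D overlap.
E starts exactly when C ends (back-to-back, no overlap), so C has no further overlaps.
E starts after D ends, so D has no further overlaps.
F starts after E ends, so E has no further overlaps.
G starts before F ends → F and G overlap.
H starts after F ends.
H starts after G ends.
Overlapping pairs: A & B, C & D, F & G — 3 in total.

3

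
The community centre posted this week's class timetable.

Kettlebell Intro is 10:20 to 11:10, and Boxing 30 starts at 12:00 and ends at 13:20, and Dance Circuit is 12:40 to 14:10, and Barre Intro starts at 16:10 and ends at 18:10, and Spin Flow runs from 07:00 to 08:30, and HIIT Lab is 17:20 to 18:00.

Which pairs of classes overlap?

Barre Intro & HIIT Lab, Boxing 30 & Dance Circuit

Sorted by start: Spin Flow, Kettlebell Intro, Boxing 30, Dance Circuit, Barre Intro, HIIT Lab.
Kettlebell Intro starts after Spin Flow ends, so nothing later overlaps Spin Flow either.
Boxing 30 starts after Kettlebell Intro ends, so nothing later overlaps Kettlebell Intro either.
Dance Circuit starts before Boxing 30 ends → Boxing 30 and Dance Circuit overlap.
Barre Intro starts after Boxing 30 ends, so nothing later overlaps Boxing 30 either.
Barre Intro starts after Dance Circuit ends, so nothing later overlaps Dance Circuit either.
HIIT Lab starts before Barre Intro ends → Barre Intro and HIIT Lab overlap.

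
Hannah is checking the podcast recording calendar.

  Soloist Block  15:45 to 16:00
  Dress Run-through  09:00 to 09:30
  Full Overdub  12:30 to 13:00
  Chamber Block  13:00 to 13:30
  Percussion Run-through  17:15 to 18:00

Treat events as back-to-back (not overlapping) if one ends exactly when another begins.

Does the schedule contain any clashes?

No

Sorted by start: Dress Run-through, Full Overdub, Chamber Block, Soloist Block, Percussion Run-through.
Full Overdub starts after Dress Run-through ends, so Dress Run-through has no further overlaps.
Chamber Block starts exactly when Full Overdub ends (back-to-back, no overlap), so Full Overdub has no further overlaps.
Soloist Block starts after Chamber Block ends, so Chamber Block has no further overlaps.
Percussion Run-through starts after Soloist Block ends.
Every pair is clear; the schedule has no overlaps.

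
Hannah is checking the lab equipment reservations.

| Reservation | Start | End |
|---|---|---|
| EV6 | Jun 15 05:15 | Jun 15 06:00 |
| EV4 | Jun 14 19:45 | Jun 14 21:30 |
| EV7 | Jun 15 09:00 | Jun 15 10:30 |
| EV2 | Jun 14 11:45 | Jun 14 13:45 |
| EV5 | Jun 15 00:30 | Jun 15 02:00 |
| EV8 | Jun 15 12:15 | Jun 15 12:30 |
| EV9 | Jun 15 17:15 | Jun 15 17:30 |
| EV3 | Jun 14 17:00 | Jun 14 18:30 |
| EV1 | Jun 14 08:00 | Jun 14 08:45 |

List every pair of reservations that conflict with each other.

no overlapping pairs

Sorted by start: EV1, EV2, EV3, EV4, EV5, EV6, EV7, EV8, EV9.
EV2 starts after EV1 ends; EV1 is clear from here.
EV3 starts after EV2 ends; EV2 is clear from here.
EV4 starts after EV3 ends; EV3 is clear from here.
EV5 starts after EV4 ends; EV4 is clear from here.
EV6 starts after EV5 ends; EV5 is clear from here.
EV7 starts after EV6 ends; EV6 is clear from here.
EV8 starts after EV7 ends; EV7 is clear from here.
EV9 starts after EV8 ends.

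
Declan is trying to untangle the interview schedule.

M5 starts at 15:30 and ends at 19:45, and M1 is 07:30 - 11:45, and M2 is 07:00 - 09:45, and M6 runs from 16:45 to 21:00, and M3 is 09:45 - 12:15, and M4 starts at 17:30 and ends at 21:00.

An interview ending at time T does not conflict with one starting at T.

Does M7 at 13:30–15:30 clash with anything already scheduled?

M2: ends 09:45 at or before M7 starts 13:30 → clear.
M1: ends 11:45 at or before M7 starts 13:30 → clear.
M3: ends 12:15 at or before M7 starts 13:30 → clear.
M5: starts 15:30 at or after M7 ends 15:30 → clear.
M6: starts 16:45 at or after M7 ends 15:30 → clear.
M4: starts 17:30 at or after M7 ends 15:30 → clear.

No — it doesn't clash with anything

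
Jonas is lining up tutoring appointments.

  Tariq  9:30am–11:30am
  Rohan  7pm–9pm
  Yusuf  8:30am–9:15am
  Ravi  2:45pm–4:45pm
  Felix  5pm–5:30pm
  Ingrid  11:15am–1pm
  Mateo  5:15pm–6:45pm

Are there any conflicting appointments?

Yes

Sorted by start: Yusuf, Tariq, Ingrid, Ravi, Felix, Mateo, Rohan.
Tariq starts after Yusuf ends, so Yusuf has no further overlaps.
Ingrid starts before Tariq ends → Tariq and Ingrid overlap.
That's a conflict, so the schedule is not conflict-free.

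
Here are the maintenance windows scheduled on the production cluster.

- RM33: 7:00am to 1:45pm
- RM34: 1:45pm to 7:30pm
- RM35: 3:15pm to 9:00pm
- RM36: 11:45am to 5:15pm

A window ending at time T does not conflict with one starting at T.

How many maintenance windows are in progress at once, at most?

3

Walk through starts and ends in time order (an end at T is processed before a start at T):
7:00am start RM33 → 1
11:45am start RM36 → 2
1:45pm end RM33 → 1
1:45pm start RM34 → 2
3:15pm start RM35 → 3
5:15pm end RM36 → 2
7:30pm end RM34 → 1
9:00pm end RM35 → 0
Peak is 3, at 3:15pm (RM34, RM35, RM36).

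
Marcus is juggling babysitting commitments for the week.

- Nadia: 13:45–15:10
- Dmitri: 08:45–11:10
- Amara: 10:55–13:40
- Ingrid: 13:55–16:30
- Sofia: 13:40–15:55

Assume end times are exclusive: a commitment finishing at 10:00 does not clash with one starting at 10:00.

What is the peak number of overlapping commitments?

3

Sweep the timeline, counting +1 at each start and −1 at each end (ends before starts at a tie):
08:45 start Dmitri → 1
10:55 start Amara → 2
11:10 end Dmitri → 1
13:40 end Amara → 0
13:40 start Sofia → 1
13:45 start Nadia → 2
13:55 start Ingrid → 3
15:10 end Nadia → 2
15:55 end Sofia → 1
16:30 end Ingrid → 0
Peak is 3, at 13:55 (Ingrid, Nadia, Sofia).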